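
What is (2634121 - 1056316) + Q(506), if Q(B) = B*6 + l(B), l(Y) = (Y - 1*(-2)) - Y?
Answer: 1580843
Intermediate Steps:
l(Y) = 2 (l(Y) = (Y + 2) - Y = (2 + Y) - Y = 2)
Q(B) = 2 + 6*B (Q(B) = B*6 + 2 = 6*B + 2 = 2 + 6*B)
(2634121 - 1056316) + Q(506) = (2634121 - 1056316) + (2 + 6*506) = 1577805 + (2 + 3036) = 1577805 + 3038 = 1580843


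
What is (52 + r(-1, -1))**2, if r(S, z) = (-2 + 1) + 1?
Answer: 2704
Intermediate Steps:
r(S, z) = 0 (r(S, z) = -1 + 1 = 0)
(52 + r(-1, -1))**2 = (52 + 0)**2 = 52**2 = 2704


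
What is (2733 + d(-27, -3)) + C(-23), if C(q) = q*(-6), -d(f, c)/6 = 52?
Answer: 2559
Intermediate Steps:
d(f, c) = -312 (d(f, c) = -6*52 = -312)
C(q) = -6*q
(2733 + d(-27, -3)) + C(-23) = (2733 - 312) - 6*(-23) = 2421 + 138 = 2559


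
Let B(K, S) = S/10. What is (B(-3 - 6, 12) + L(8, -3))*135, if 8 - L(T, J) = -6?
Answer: 2052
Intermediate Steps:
L(T, J) = 14 (L(T, J) = 8 - 1*(-6) = 8 + 6 = 14)
B(K, S) = S/10 (B(K, S) = S*(⅒) = S/10)
(B(-3 - 6, 12) + L(8, -3))*135 = ((⅒)*12 + 14)*135 = (6/5 + 14)*135 = (76/5)*135 = 2052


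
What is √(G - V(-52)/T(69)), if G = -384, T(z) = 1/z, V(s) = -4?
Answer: 6*I*√3 ≈ 10.392*I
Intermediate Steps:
√(G - V(-52)/T(69)) = √(-384 - (-4)/(1/69)) = √(-384 - (-4)/1/69) = √(-384 - (-4)*69) = √(-384 - 1*(-276)) = √(-384 + 276) = √(-108) = 6*I*√3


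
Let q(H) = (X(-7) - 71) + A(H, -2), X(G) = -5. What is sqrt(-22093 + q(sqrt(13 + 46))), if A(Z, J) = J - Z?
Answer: sqrt(-22171 - sqrt(59)) ≈ 148.93*I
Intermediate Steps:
q(H) = -78 - H (q(H) = (-5 - 71) + (-2 - H) = -76 + (-2 - H) = -78 - H)
sqrt(-22093 + q(sqrt(13 + 46))) = sqrt(-22093 + (-78 - sqrt(13 + 46))) = sqrt(-22093 + (-78 - sqrt(59))) = sqrt(-22171 - sqrt(59))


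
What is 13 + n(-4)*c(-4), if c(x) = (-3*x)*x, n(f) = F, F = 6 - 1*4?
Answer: -83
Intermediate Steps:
F = 2 (F = 6 - 4 = 2)
n(f) = 2
c(x) = -3*x²
13 + n(-4)*c(-4) = 13 + 2*(-3*(-4)²) = 13 + 2*(-3*16) = 13 + 2*(-48) = 13 - 96 = -83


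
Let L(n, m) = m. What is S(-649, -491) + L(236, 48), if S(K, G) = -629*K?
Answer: 408269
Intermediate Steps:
S(-649, -491) + L(236, 48) = -629*(-649) + 48 = 408221 + 48 = 408269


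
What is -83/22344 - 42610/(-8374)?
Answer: 475691399/93554328 ≈ 5.0847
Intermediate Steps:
-83/22344 - 42610/(-8374) = -83*1/22344 - 42610*(-1/8374) = -83/22344 + 21305/4187 = 475691399/93554328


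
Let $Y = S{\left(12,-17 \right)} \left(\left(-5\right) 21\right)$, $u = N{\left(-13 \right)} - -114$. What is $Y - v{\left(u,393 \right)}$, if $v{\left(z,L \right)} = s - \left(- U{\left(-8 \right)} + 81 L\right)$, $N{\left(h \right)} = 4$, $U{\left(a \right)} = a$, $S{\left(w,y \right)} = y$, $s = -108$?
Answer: $33734$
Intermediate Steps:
$u = 118$ ($u = 4 - -114 = 4 + 114 = 118$)
$Y = 1785$ ($Y = - 17 \left(\left(-5\right) 21\right) = \left(-17\right) \left(-105\right) = 1785$)
$v{\left(z,L \right)} = -116 - 81 L$ ($v{\left(z,L \right)} = -108 - \left(8 + 81 L\right) = -116 - 81 L$)
$Y - v{\left(u,393 \right)} = 1785 - \left(-116 - 31833\right) = 1785 - -31949 = 1785 + 31949 = 33734$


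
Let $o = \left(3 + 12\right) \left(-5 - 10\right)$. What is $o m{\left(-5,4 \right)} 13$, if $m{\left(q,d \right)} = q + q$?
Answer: $29250$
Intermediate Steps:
$m{\left(q,d \right)} = 2 q$
$o = -225$ ($o = 15 \left(-15\right) = -225$)
$o m{\left(-5,4 \right)} 13 = - 225 \cdot 2 \left(-5\right) 13 = \left(-225\right) \left(-10\right) 13 = 2250 \cdot 13 = 29250$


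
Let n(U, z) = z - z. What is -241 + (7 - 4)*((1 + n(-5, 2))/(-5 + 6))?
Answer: -238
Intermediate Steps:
n(U, z) = 0
-241 + (7 - 4)*((1 + n(-5, 2))/(-5 + 6)) = -241 + (7 - 4)*((1 + 0)/(-5 + 6)) = -241 + 3*(1/1) = -241 + 3*(1*1) = -241 + 3*1 = -241 + 3 = -238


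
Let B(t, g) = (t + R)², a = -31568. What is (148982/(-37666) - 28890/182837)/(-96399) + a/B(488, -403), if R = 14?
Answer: -2618757229198605331/20912384958065812179 ≈ -0.12523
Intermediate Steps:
B(t, g) = (14 + t)² (B(t, g) = (t + 14)² = (14 + t)²)
(148982/(-37666) - 28890/182837)/(-96399) + a/B(488, -403) = (148982/(-37666) - 28890/182837)/(-96399) - 31568/(14 + 488)² = (148982*(-1/37666) - 28890*1/182837)*(-1/96399) - 31568/(502²) = (-74491/18833 - 28890/182837)*(-1/96399) - 31568/252004 = -14163796337/3443369221*(-1/96399) - 31568*1/252004 = 14163796337/331937349535179 - 7892/63001 = -2618757229198605331/20912384958065812179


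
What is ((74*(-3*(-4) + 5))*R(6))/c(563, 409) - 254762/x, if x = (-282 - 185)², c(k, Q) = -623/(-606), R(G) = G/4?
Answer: 249230852732/135869447 ≈ 1834.3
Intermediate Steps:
R(G) = G/4 (R(G) = G*(¼) = G/4)
c(k, Q) = 623/606 (c(k, Q) = -623*(-1/606) = 623/606)
x = 218089 (x = (-467)² = 218089)
((74*(-3*(-4) + 5))*R(6))/c(563, 409) - 254762/x = ((74*(-3*(-4) + 5))*((¼)*6))/(623/606) - 254762/218089 = ((74*(12 + 5))*(3/2))*(606/623) - 254762*1/218089 = ((74*17)*(3/2))*(606/623) - 254762/218089 = (1258*(3/2))*(606/623) - 254762/218089 = 1887*(606/623) - 254762/218089 = 1143522/623 - 254762/218089 = 249230852732/135869447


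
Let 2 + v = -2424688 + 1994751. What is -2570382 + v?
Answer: -3000321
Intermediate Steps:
v = -429939 (v = -2 + (-2424688 + 1994751) = -2 - 429937 = -429939)
-2570382 + v = -2570382 - 429939 = -3000321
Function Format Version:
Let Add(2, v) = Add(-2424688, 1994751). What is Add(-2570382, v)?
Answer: -3000321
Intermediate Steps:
v = -429939 (v = Add(-2, Add(-2424688, 1994751)) = Add(-2, -429937) = -429939)
Add(-2570382, v) = Add(-2570382, -429939) = -3000321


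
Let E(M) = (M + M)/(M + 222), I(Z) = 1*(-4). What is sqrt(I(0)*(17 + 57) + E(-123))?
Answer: 5*I*sqrt(13002)/33 ≈ 17.277*I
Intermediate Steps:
I(Z) = -4
E(M) = 2*M/(222 + M) (E(M) = (2*M)/(222 + M) = 2*M/(222 + M))
sqrt(I(0)*(17 + 57) + E(-123)) = sqrt(-4*(17 + 57) + 2*(-123)/(222 - 123)) = sqrt(-4*74 + 2*(-123)/99) = sqrt(-296 + 2*(-123)*(1/99)) = sqrt(-296 - 82/33) = sqrt(-9850/33) = 5*I*sqrt(13002)/33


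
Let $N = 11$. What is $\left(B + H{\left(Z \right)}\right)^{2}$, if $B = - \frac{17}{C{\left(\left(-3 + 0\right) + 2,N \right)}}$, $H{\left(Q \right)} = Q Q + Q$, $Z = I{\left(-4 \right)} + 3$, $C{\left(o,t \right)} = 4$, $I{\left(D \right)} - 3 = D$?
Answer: $\frac{49}{16} \approx 3.0625$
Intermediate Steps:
$I{\left(D \right)} = 3 + D$
$Z = 2$ ($Z = \left(3 - 4\right) + 3 = -1 + 3 = 2$)
$H{\left(Q \right)} = Q + Q^{2}$ ($H{\left(Q \right)} = Q^{2} + Q = Q + Q^{2}$)
$B = - \frac{17}{4} \approx -4.25$
$\left(B + H{\left(Z \right)}\right)^{2} = \left(- \frac{17}{4} + 2 \left(1 + 2\right)\right)^{2} = \left(- \frac{17}{4} + 2 \cdot 3\right)^{2} = \left(- \frac{17}{4} + 6\right)^{2} = \left(\frac{7}{4}\right)^{2} = \frac{49}{16}$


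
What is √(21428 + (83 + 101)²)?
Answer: 2*√13821 ≈ 235.13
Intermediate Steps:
√(21428 + (83 + 101)²) = √(21428 + 184²) = √(21428 + 33856) = √55284 = 2*√13821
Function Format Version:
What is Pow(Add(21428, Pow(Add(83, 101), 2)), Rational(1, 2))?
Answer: Mul(2, Pow(13821, Rational(1, 2))) ≈ 235.13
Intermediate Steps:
Pow(Add(21428, Pow(Add(83, 101), 2)), Rational(1, 2)) = Pow(Add(21428, Pow(184, 2)), Rational(1, 2)) = Pow(Add(21428, 33856), Rational(1, 2)) = Pow(55284, Rational(1, 2)) = Mul(2, Pow(13821, Rational(1, 2)))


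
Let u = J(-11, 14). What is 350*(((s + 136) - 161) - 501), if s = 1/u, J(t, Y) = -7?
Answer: -184150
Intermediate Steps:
u = -7
s = -1/7 (s = 1/(-7) = -1/7 ≈ -0.14286)
350*(((s + 136) - 161) - 501) = 350*(((-1/7 + 136) - 161) - 501) = 350*((951/7 - 161) - 501) = 350*(-176/7 - 501) = 350*(-3683/7) = -184150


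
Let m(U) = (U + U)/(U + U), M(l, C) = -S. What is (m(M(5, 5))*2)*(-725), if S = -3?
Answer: -1450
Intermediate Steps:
M(l, C) = 3 (M(l, C) = -1*(-3) = 3)
m(U) = 1 (m(U) = (2*U)/((2*U)) = (2*U)*(1/(2*U)) = 1)
(m(M(5, 5))*2)*(-725) = (1*2)*(-725) = 2*(-725) = -1450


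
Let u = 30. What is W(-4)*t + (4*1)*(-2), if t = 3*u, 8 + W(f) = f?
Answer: -1088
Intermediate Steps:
W(f) = -8 + f
t = 90 (t = 3*30 = 90)
W(-4)*t + (4*1)*(-2) = (-8 - 4)*90 + (4*1)*(-2) = -12*90 + 4*(-2) = -1080 - 8 = -1088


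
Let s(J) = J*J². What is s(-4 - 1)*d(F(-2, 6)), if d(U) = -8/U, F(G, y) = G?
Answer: -500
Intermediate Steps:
s(J) = J³
s(-4 - 1)*d(F(-2, 6)) = (-4 - 1)³*(-8/(-2)) = (-5)³*(-8*(-½)) = -125*4 = -500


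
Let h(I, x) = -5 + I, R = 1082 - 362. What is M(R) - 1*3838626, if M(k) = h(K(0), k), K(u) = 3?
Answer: -3838628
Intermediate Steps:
R = 720
M(k) = -2 (M(k) = -5 + 3 = -2)
M(R) - 1*3838626 = -2 - 1*3838626 = -2 - 3838626 = -3838628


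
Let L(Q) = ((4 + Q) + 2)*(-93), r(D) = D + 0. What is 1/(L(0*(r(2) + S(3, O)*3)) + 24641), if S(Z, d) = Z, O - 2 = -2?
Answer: 1/24083 ≈ 4.1523e-5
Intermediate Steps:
O = 0 (O = 2 - 2 = 0)
r(D) = D
L(Q) = -558 - 93*Q (L(Q) = (6 + Q)*(-93) = -558 - 93*Q)
1/(L(0*(r(2) + S(3, O)*3)) + 24641) = 1/((-558 - 0*(2 + 3*3)) + 24641) = 1/((-558 - 0*(2 + 9)) + 24641) = 1/((-558 - 0*11) + 24641) = 1/((-558 - 93*0) + 24641) = 1/((-558 + 0) + 24641) = 1/(-558 + 24641) = 1/24083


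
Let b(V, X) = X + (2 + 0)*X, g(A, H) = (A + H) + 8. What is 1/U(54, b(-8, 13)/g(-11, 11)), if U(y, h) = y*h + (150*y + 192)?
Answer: 4/34221 ≈ 0.00011689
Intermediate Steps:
g(A, H) = 8 + A + H
b(V, X) = 3*X (b(V, X) = X + 2*X = 3*X)
U(y, h) = 192 + 150*y + h*y (U(y, h) = h*y + (192 + 150*y) = 192 + 150*y + h*y)
1/U(54, b(-8, 13)/g(-11, 11)) = 1/(192 + 150*54 + ((3*13)/(8 - 11 + 11))*54) = 1/(192 + 8100 + (39/8)*54) = 1/(192 + 8100 + 1053/4) = 1/(34221/4) = 4/34221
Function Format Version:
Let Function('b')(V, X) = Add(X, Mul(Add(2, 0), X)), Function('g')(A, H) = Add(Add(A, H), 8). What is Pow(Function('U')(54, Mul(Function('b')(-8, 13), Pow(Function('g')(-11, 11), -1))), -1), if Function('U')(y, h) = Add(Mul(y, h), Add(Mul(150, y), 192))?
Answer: Rational(4, 34221) ≈ 0.00011689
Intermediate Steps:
Function('g')(A, H) = Add(8, A, H)
Function('b')(V, X) = Mul(3, X) (Function('b')(V, X) = Add(X, Mul(2, X)) = Mul(3, X))
Function('U')(y, h) = Add(192, Mul(150, y), Mul(h, y)) (Function('U')(y, h) = Add(Mul(h, y), Add(192, Mul(150, y))) = Add(192, Mul(150, y), Mul(h, y)))
Pow(Function('U')(54, Mul(Function('b')(-8, 13), Pow(Function('g')(-11, 11), -1))), -1) = Pow(Add(192, Mul(150, 54), Mul(Mul(Mul(3, 13), Pow(Add(8, -11, 11), -1)), 54)), -1) = Pow(Add(192, 8100, Mul(Mul(39, Pow(8, -1)), 54)), -1) = Pow(Add(192, 8100, Mul(Mul(39, Rational(1, 8)), 54)), -1) = Pow(Add(192, 8100, Mul(Rational(39, 8), 54)), -1) = Pow(Add(192, 8100, Rational(1053, 4)), -1) = Pow(Rational(34221, 4), -1) = Rational(4, 34221)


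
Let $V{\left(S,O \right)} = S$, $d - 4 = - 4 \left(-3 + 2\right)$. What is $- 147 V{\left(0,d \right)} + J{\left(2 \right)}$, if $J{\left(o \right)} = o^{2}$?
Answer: $4$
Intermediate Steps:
$d = 8$ ($d = 4 - 4 \left(-3 + 2\right) = 4 - -4 = 4 + 4 = 8$)
$- 147 V{\left(0,d \right)} + J{\left(2 \right)} = \left(-147\right) 0 + 2^{2} = 0 + 4 = 4$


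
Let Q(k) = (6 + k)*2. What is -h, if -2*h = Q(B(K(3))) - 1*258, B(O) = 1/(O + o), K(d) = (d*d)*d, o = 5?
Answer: -3935/32 ≈ -122.97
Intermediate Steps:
K(d) = d³ (K(d) = d²*d = d³)
B(O) = 1/(5 + O) (B(O) = 1/(O + 5) = 1/(5 + O))
Q(k) = 12 + 2*k
h = 3935/32 (h = -((12 + 2/(5 + 3³)) - 1*258)/2 = -((12 + 2/(5 + 27)) - 258)/2 = -((12 + 2/32) - 258)/2 = -((12 + 2*(1/32)) - 258)/2 = -((12 + 1/16) - 258)/2 = -(193/16 - 258)/2 = -½*(-3935/16) = 3935/32 ≈ 122.97)
-h = -1*3935/32 = -3935/32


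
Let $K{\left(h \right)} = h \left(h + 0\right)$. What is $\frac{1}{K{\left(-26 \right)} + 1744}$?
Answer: $\frac{1}{2420} \approx 0.00041322$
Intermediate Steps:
$K{\left(h \right)} = h^{2}$ ($K{\left(h \right)} = h h = h^{2}$)
$\frac{1}{K{\left(-26 \right)} + 1744} = \frac{1}{\left(-26\right)^{2} + 1744} = \frac{1}{676 + 1744} = \frac{1}{2420}$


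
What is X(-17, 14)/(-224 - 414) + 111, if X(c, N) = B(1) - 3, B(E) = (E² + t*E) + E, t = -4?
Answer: 70823/638 ≈ 111.01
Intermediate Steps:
B(E) = E² - 3*E (B(E) = (E² - 4*E) + E = E² - 3*E)
X(c, N) = -5 (X(c, N) = 1*(-3 + 1) - 3 = 1*(-2) - 3 = -2 - 3 = -5)
X(-17, 14)/(-224 - 414) + 111 = -5/(-224 - 414) + 111 = -5/(-638) + 111 = -1/638*(-5) + 111 = 5/638 + 111 = 70823/638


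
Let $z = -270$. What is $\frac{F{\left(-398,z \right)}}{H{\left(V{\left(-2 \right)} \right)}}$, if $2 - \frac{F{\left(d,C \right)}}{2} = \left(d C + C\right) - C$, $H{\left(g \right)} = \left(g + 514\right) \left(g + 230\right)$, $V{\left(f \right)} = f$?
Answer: $- \frac{53729}{29184} \approx -1.841$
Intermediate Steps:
$H{\left(g \right)} = \left(230 + g\right) \left(514 + g\right)$ ($H{\left(g \right)} = \left(514 + g\right) \left(230 + g\right) = \left(230 + g\right) \left(514 + g\right)$)
$F{\left(d,C \right)} = 4 - 2 C d$ ($F{\left(d,C \right)} = 4 - 2 \left(\left(d C + C\right) - C\right) = 4 - 2 \left(\left(C d + C\right) - C\right) = 4 - 2 \left(\left(C + C d\right) - C\right) = 4 - 2 C d$)
$\frac{F{\left(-398,z \right)}}{H{\left(V{\left(-2 \right)} \right)}} = \frac{4 - \left(-540\right) \left(-398\right)}{118220 + \left(-2\right)^{2} + 744 \left(-2\right)} = \frac{4 - 214920}{118220 + 4 - 1488} = - \frac{214916}{116736} = \left(-214916\right) \frac{1}{116736} = - \frac{53729}{29184}$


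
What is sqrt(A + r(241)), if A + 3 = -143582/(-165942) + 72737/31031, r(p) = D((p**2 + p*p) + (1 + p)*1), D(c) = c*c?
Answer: sqrt(203676728451547047375199521)/122603481 ≈ 1.1640e+5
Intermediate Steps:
D(c) = c**2
r(p) = (1 + p + 2*p**2)**2 (r(p) = ((p**2 + p*p) + (1 + p)*1)**2 = ((p**2 + p**2) + (1 + p))**2 = (2*p**2 + (1 + p))**2 = (1 + p + 2*p**2)**2)
A = 76969835/367810443 (A = -3 + (-143582/(-165942) + 72737/31031) = -3 + (-143582*(-1/165942) + 72737*(1/31031)) = -3 + (71791/82971 + 10391/4433) = -3 + 1180401164/367810443 = 76969835/367810443 ≈ 0.20926)
sqrt(A + r(241)) = sqrt(76969835/367810443 + (1 + 241 + 2*241**2)**2) = sqrt(76969835/367810443 + (1 + 241 + 2*58081)**2) = sqrt(76969835/367810443 + (1 + 241 + 116162)**2) = sqrt(76969835/367810443 + 116404**2) = sqrt(76969835/367810443 + 13549891216) = sqrt(4983791490835738523/367810443) = sqrt(203676728451547047375199521)/122603481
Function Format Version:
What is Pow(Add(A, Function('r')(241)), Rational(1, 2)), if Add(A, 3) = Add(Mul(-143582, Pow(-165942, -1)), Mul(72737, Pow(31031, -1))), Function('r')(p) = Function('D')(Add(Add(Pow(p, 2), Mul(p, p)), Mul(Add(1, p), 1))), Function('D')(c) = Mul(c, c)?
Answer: Mul(Rational(1, 122603481), Pow(203676728451547047375199521, Rational(1, 2))) ≈ 1.1640e+5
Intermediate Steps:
Function('D')(c) = Pow(c, 2)
Function('r')(p) = Pow(Add(1, p, Mul(2, Pow(p, 2))), 2) (Function('r')(p) = Pow(Add(Add(Pow(p, 2), Mul(p, p)), Mul(Add(1, p), 1)), 2) = Pow(Add(Add(Pow(p, 2), Pow(p, 2)), Add(1, p)), 2) = Pow(Add(Mul(2, Pow(p, 2)), Add(1, p)), 2) = Pow(Add(1, p, Mul(2, Pow(p, 2))), 2))
A = Rational(76969835, 367810443) (A = Add(-3, Add(Mul(-143582, Pow(-165942, -1)), Mul(72737, Pow(31031, -1)))) = Add(-3, Add(Mul(-143582, Rational(-1, 165942)), Mul(72737, Rational(1, 31031)))) = Add(-3, Add(Rational(71791, 82971), Rational(10391, 4433))) = Add(-3, Rational(1180401164, 367810443)) = Rational(76969835, 367810443) ≈ 0.20926)
Pow(Add(A, Function('r')(241)), Rational(1, 2)) = Pow(Add(Rational(76969835, 367810443), Pow(Add(1, 241, Mul(2, Pow(241, 2))), 2)), Rational(1, 2)) = Pow(Add(Rational(76969835, 367810443), Pow(Add(1, 241, Mul(2, 58081)), 2)), Rational(1, 2)) = Pow(Add(Rational(76969835, 367810443), Pow(Add(1, 241, 116162), 2)), Rational(1, 2)) = Pow(Add(Rational(76969835, 367810443), Pow(116404, 2)), Rational(1, 2)) = Pow(Add(Rational(76969835, 367810443), 13549891216), Rational(1, 2)) = Pow(Rational(4983791490835738523, 367810443), Rational(1, 2)) = Mul(Rational(1, 122603481), Pow(203676728451547047375199521, Rational(1, 2)))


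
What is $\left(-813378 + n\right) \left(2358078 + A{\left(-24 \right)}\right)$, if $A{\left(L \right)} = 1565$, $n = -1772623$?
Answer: $-6102039157643$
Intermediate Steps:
$\left(-813378 + n\right) \left(2358078 + A{\left(-24 \right)}\right) = \left(-813378 - 1772623\right) \left(2358078 + 1565\right) = \left(-2586001\right) 2359643 = -6102039157643$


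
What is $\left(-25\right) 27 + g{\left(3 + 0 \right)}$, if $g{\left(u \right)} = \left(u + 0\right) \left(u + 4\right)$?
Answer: $-654$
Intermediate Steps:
$g{\left(u \right)} = u \left(4 + u\right)$
$\left(-25\right) 27 + g{\left(3 + 0 \right)} = \left(-25\right) 27 + \left(3 + 0\right) \left(4 + \left(3 + 0\right)\right) = -675 + 3 \left(4 + 3\right) = -675 + 3 \cdot 7 = -675 + 21 = -654$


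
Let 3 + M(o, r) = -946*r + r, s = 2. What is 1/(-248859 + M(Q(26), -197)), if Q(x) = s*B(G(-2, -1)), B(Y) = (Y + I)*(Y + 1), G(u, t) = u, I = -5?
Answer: -1/62697 ≈ -1.5950e-5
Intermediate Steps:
B(Y) = (1 + Y)*(-5 + Y) (B(Y) = (Y - 5)*(Y + 1) = (-5 + Y)*(1 + Y) = (1 + Y)*(-5 + Y))
Q(x) = 14 (Q(x) = 2*(-5 + (-2)² - 4*(-2)) = 2*(-5 + 4 + 8) = 2*7 = 14)
M(o, r) = -3 - 945*r (M(o, r) = -3 + (-946*r + r) = -3 - 945*r)
1/(-248859 + M(Q(26), -197)) = 1/(-248859 + (-3 - 945*(-197))) = 1/(-248859 + (-3 + 186165)) = 1/(-248859 + 186162) = 1/(-62697) = -1/62697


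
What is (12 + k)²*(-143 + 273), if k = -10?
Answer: 520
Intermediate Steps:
(12 + k)²*(-143 + 273) = (12 - 10)²*(-143 + 273) = 2²*130 = 4*130 = 520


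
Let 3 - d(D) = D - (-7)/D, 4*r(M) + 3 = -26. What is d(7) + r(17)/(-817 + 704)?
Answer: -2231/452 ≈ -4.9358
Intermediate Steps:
r(M) = -29/4 (r(M) = -¾ + (¼)*(-26) = -¾ - 13/2 = -29/4)
d(D) = 3 - D - 7/D (d(D) = 3 - (D - (-7)/D) = 3 - (D + 7/D) = 3 + (-D - 7/D) = 3 - D - 7/D)
d(7) + r(17)/(-817 + 704) = (3 - 1*7 - 7/7) - 29/(4*(-817 + 704)) = (3 - 7 - 7*⅐) - 29/4/(-113) = (3 - 7 - 1) - 29/4*(-1/113) = -5 + 29/452 = -2231/452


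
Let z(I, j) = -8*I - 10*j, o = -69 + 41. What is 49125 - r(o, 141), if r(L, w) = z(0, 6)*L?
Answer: 47445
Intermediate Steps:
o = -28
z(I, j) = -10*j - 8*I
r(L, w) = -60*L (r(L, w) = (-10*6 - 8*0)*L = (-60 + 0)*L = -60*L)
49125 - r(o, 141) = 49125 - (-60)*(-28) = 49125 - 1*1680 = 49125 - 1680 = 47445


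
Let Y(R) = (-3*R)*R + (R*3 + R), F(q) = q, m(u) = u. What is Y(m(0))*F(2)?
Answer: 0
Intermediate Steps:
Y(R) = -3*R**2 + 4*R (Y(R) = -3*R**2 + (3*R + R) = -3*R**2 + 4*R)
Y(m(0))*F(2) = (0*(4 - 3*0))*2 = (0*(4 + 0))*2 = (0*4)*2 = 0*2 = 0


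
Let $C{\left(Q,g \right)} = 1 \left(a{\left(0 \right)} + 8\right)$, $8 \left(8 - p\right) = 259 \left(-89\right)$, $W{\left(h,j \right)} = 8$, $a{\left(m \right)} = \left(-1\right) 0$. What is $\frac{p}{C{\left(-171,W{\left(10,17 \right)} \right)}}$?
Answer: $\frac{23115}{64} \approx 361.17$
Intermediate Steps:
$a{\left(m \right)} = 0$
$p = \frac{23115}{8}$ ($p = 8 - \frac{259 \left(-89\right)}{8} = 8 - - \frac{23051}{8} = 8 + \frac{23051}{8} = \frac{23115}{8} \approx 2889.4$)
$C{\left(Q,g \right)} = 8$ ($C{\left(Q,g \right)} = 1 \left(0 + 8\right) = 1 \cdot 8 = 8$)
$\frac{p}{C{\left(-171,W{\left(10,17 \right)} \right)}} = \frac{23115}{8 \cdot 8} = \frac{23115}{8} \cdot \frac{1}{8} = \frac{23115}{64}$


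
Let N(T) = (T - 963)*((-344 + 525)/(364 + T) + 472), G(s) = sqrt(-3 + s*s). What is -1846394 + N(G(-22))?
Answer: -23370831331/10155 + 62551267*sqrt(481)/132015 ≈ -2.2910e+6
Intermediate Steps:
G(s) = sqrt(-3 + s**2)
N(T) = (-963 + T)*(472 + 181/(364 + T)) (N(T) = (-963 + T)*(181/(364 + T) + 472) = (-963 + T)*(472 + 181/(364 + T)))
-1846394 + N(G(-22)) = -1846394 + (-165625407 - 282547*sqrt(-3 + (-22)**2) + 472*(sqrt(-3 + (-22)**2))**2)/(364 + sqrt(-3 + (-22)**2)) = -1846394 + (-165625407 - 282547*sqrt(-3 + 484) + 472*(sqrt(-3 + 484))**2)/(364 + sqrt(-3 + 484)) = -1846394 + (-165625407 - 282547*sqrt(481) + 472*(sqrt(481))**2)/(364 + sqrt(481)) = -1846394 + (-165625407 - 282547*sqrt(481) + 472*481)/(364 + sqrt(481)) = -1846394 + (-165625407 - 282547*sqrt(481) + 227032)/(364 + sqrt(481)) = -1846394 + (-165398375 - 282547*sqrt(481))/(364 + sqrt(481))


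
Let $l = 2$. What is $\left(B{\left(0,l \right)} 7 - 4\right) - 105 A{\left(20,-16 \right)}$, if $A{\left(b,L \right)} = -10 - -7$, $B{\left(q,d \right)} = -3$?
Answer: $290$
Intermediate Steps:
$A{\left(b,L \right)} = -3$ ($A{\left(b,L \right)} = -10 + 7 = -3$)
$\left(B{\left(0,l \right)} 7 - 4\right) - 105 A{\left(20,-16 \right)} = \left(\left(-3\right) 7 - 4\right) - -315 = \left(-21 - 4\right) + 315 = -25 + 315 = 290$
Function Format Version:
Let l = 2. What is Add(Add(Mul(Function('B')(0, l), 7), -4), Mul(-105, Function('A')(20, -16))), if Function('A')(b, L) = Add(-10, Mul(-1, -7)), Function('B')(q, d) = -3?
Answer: 290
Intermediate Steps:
Function('A')(b, L) = -3 (Function('A')(b, L) = Add(-10, 7) = -3)
Add(Add(Mul(Function('B')(0, l), 7), -4), Mul(-105, Function('A')(20, -16))) = Add(Add(Mul(-3, 7), -4), Mul(-105, -3)) = Add(Add(-21, -4), 315) = Add(-25, 315) = 290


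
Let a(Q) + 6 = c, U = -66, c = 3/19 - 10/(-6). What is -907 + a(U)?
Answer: -51937/57 ≈ -911.18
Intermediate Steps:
c = 104/57 (c = 3*(1/19) - 10*(-1/6) = 3/19 + 5/3 = 104/57 ≈ 1.8246)
a(Q) = -238/57 (a(Q) = -6 + 104/57 = -238/57)
-907 + a(U) = -907 - 238/57 = -51937/57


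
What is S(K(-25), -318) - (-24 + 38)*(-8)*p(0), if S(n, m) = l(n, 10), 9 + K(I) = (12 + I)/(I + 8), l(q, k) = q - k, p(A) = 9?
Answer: 16826/17 ≈ 989.76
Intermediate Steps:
K(I) = -9 + (12 + I)/(8 + I) (K(I) = -9 + (12 + I)/(I + 8) = -9 + (12 + I)/(8 + I))
S(n, m) = -10 + n (S(n, m) = n - 1*10 = n - 10 = -10 + n)
S(K(-25), -318) - (-24 + 38)*(-8)*p(0) = (-10 + 4*(-15 - 2*(-25))/(8 - 25)) - (-24 + 38)*(-8)*9 = (-10 + 4*(-15 + 50)/(-17)) - 14*(-8)*9 = (-10 + 4*(-1/17)*35) - (-112)*9 = (-10 - 140/17) - 1*(-1008) = -310/17 + 1008 = 16826/17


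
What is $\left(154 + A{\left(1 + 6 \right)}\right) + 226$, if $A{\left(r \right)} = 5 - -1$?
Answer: $386$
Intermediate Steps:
$A{\left(r \right)} = 6$ ($A{\left(r \right)} = 5 + 1 = 6$)
$\left(154 + A{\left(1 + 6 \right)}\right) + 226 = \left(154 + 6\right) + 226 = 160 + 226 = 386$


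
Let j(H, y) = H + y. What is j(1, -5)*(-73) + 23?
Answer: 315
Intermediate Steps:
j(1, -5)*(-73) + 23 = (1 - 5)*(-73) + 23 = -4*(-73) + 23 = 292 + 23 = 315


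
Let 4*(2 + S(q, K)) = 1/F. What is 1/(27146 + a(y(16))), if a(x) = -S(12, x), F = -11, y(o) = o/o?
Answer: 44/1194513 ≈ 3.6835e-5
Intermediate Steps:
y(o) = 1
S(q, K) = -89/44 (S(q, K) = -2 + (¼)/(-11) = -2 + (¼)*(-1/11) = -2 - 1/44 = -89/44)
a(x) = 89/44 (a(x) = -1*(-89/44) = 89/44)
1/(27146 + a(y(16))) = 1/(27146 + 89/44) = 1/(1194513/44) = 44/1194513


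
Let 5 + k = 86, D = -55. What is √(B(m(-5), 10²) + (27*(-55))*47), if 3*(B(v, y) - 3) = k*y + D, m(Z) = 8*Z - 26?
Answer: I*√603993/3 ≈ 259.06*I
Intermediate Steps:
m(Z) = -26 + 8*Z
k = 81 (k = -5 + 86 = 81)
B(v, y) = -46/3 + 27*y (B(v, y) = 3 + (81*y - 55)/3 = 3 + (-55 + 81*y)/3 = 3 + (-55/3 + 27*y) = -46/3 + 27*y)
√(B(m(-5), 10²) + (27*(-55))*47) = √((-46/3 + 27*10²) + (27*(-55))*47) = √((-46/3 + 27*100) - 1485*47) = √((-46/3 + 2700) - 69795) = √(8054/3 - 69795) = √(-201331/3) = I*√603993/3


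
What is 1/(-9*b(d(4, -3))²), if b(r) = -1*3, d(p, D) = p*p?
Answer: -1/81 ≈ -0.012346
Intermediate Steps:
d(p, D) = p²
b(r) = -3
1/(-9*b(d(4, -3))²) = 1/(-9*(-3)²) = 1/(-9*9) = 1/(-81) = -1/81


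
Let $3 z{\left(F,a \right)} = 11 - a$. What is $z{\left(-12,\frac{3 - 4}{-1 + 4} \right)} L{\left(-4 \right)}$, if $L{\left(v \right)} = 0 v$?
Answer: $0$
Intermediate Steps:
$z{\left(F,a \right)} = \frac{11}{3} - \frac{a}{3}$ ($z{\left(F,a \right)} = \frac{11 - a}{3} = \frac{11}{3} - \frac{a}{3}$)
$L{\left(v \right)} = 0$
$z{\left(-12,\frac{3 - 4}{-1 + 4} \right)} L{\left(-4 \right)} = \left(\frac{11}{3} - \frac{\left(3 - 4\right) \frac{1}{-1 + 4}}{3}\right) 0 = \left(\frac{11}{3} - \frac{\left(-1\right) \frac{1}{3}}{3}\right) 0 = \left(\frac{11}{3} - - \frac{1}{9}\right) 0 = \left(\frac{11}{3} + \frac{1}{9}\right) 0 = \frac{34}{9} \cdot 0 = 0$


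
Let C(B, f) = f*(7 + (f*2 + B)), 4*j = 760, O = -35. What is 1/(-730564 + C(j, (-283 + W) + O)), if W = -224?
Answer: -1/249810 ≈ -4.0030e-6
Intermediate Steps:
j = 190 (j = (¼)*760 = 190)
C(B, f) = f*(7 + B + 2*f) (C(B, f) = f*(7 + (2*f + B)) = f*(7 + (B + 2*f)) = f*(7 + B + 2*f))
1/(-730564 + C(j, (-283 + W) + O)) = 1/(-730564 + ((-283 - 224) - 35)*(7 + 190 + 2*((-283 - 224) - 35))) = 1/(-730564 + (-507 - 35)*(7 + 190 + 2*(-507 - 35))) = 1/(-730564 - 542*(7 + 190 + 2*(-542))) = 1/(-730564 - 542*(7 + 190 - 1084)) = 1/(-730564 - 542*(-887)) = 1/(-730564 + 480754) = 1/(-249810) = -1/249810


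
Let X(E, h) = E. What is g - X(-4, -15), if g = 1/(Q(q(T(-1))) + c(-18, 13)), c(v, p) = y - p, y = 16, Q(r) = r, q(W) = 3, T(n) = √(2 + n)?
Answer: 25/6 ≈ 4.1667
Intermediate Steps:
c(v, p) = 16 - p
g = ⅙ (g = 1/(3 + (16 - 1*13)) = 1/(3 + (16 - 13)) = 1/(3 + 3) = 1/6 = ⅙ ≈ 0.16667)
g - X(-4, -15) = ⅙ - 1*(-4) = ⅙ + 4 = 25/6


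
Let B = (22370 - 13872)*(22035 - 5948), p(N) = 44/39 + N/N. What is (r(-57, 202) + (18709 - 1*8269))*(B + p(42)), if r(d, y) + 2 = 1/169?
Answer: 9405039972381331/6591 ≈ 1.4270e+12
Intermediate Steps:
p(N) = 83/39 (p(N) = 44*(1/39) + 1 = 44/39 + 1 = 83/39)
r(d, y) = -337/169 (r(d, y) = -2 + 1/169 = -337/169)
B = 136707326 (B = 8498*16087 = 136707326)
(r(-57, 202) + (18709 - 1*8269))*(B + p(42)) = (-337/169 + (18709 - 1*8269))*(136707326 + 83/39) = (-337/169 + (18709 - 8269))*(5331585797/39) = (-337/169 + 10440)*(5331585797/39) = (1764023/169)*(5331585797/39) = 9405039972381331/6591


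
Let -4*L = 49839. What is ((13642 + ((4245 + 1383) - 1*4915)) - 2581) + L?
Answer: -2743/4 ≈ -685.75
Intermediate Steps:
L = -49839/4 (L = -¼*49839 = -49839/4 ≈ -12460.)
((13642 + ((4245 + 1383) - 1*4915)) - 2581) + L = ((13642 + ((4245 + 1383) - 1*4915)) - 2581) - 49839/4 = ((13642 + (5628 - 4915)) - 2581) - 49839/4 = ((13642 + 713) - 2581) - 49839/4 = (14355 - 2581) - 49839/4 = 11774 - 49839/4 = -2743/4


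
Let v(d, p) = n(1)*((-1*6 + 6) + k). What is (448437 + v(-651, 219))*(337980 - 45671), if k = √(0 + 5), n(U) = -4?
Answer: 131082171033 - 1169236*√5 ≈ 1.3108e+11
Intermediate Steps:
k = √5 ≈ 2.2361
v(d, p) = -4*√5 (v(d, p) = -4*((-1*6 + 6) + √5) = -4*((-6 + 6) + √5) = -4*(0 + √5) = -4*√5)
(448437 + v(-651, 219))*(337980 - 45671) = (448437 - 4*√5)*(337980 - 45671) = (448437 - 4*√5)*292309 = 131082171033 - 1169236*√5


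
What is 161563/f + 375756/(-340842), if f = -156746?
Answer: -18994284337/8904270022 ≈ -2.1332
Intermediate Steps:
161563/f + 375756/(-340842) = 161563/(-156746) + 375756/(-340842) = 161563*(-1/156746) + 375756*(-1/340842) = -161563/156746 - 62626/56807 = -18994284337/8904270022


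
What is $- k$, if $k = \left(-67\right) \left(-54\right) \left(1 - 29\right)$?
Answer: $101304$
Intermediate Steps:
$k = -101304$ ($k = 3618 \left(-28\right) = -101304$)
$- k = \left(-1\right) \left(-101304\right) = 101304$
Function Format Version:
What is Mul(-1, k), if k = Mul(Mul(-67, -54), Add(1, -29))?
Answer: 101304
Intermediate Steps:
k = -101304 (k = Mul(3618, -28) = -101304)
Mul(-1, k) = Mul(-1, -101304) = 101304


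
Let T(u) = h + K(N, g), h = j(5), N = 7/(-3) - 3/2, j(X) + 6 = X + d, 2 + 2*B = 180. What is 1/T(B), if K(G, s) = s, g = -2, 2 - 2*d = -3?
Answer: -2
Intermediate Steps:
B = 89 (B = -1 + (½)*180 = -1 + 90 = 89)
d = 5/2 (d = 1 - ½*(-3) = 1 + 3/2 = 5/2 ≈ 2.5000)
j(X) = -7/2 + X (j(X) = -6 + (X + 5/2) = -6 + (5/2 + X) = -7/2 + X)
N = -23/6 (N = 7*(-⅓) - 3*½ = -7/3 - 3/2 = -23/6 ≈ -3.8333)
h = 3/2 (h = -7/2 + 5 = 3/2 ≈ 1.5000)
T(u) = -½ (T(u) = 3/2 - 2 = -½)
1/T(B) = 1/(-½) = -2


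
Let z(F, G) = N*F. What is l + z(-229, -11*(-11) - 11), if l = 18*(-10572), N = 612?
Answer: -330444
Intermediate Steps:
l = -190296
z(F, G) = 612*F
l + z(-229, -11*(-11) - 11) = -190296 + 612*(-229) = -190296 - 140148 = -330444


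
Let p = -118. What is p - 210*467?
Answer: -98188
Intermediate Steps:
p - 210*467 = -118 - 210*467 = -118 - 98070 = -98188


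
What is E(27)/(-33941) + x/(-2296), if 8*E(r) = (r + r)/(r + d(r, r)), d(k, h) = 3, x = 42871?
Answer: -3637712819/194821340 ≈ -18.672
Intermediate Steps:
E(r) = r/(4*(3 + r)) (E(r) = ((r + r)/(r + 3))/8 = ((2*r)/(3 + r))/8 = (2*r/(3 + r))/8 = r/(4*(3 + r)))
E(27)/(-33941) + x/(-2296) = ((¼)*27/(3 + 27))/(-33941) + 42871/(-2296) = ((¼)*27/30)*(-1/33941) + 42871*(-1/2296) = ((¼)*27*(1/30))*(-1/33941) - 42871/2296 = (9/40)*(-1/33941) - 42871/2296 = -9/1357640 - 42871/2296 = -3637712819/194821340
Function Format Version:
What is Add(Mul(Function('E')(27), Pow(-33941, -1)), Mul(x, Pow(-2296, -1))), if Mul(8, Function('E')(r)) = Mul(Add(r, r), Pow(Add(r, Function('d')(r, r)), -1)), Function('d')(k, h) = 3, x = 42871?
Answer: Rational(-3637712819, 194821340) ≈ -18.672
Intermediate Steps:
Function('E')(r) = Mul(Rational(1, 4), r, Pow(Add(3, r), -1)) (Function('E')(r) = Mul(Rational(1, 8), Mul(Add(r, r), Pow(Add(r, 3), -1))) = Mul(Rational(1, 8), Mul(Mul(2, r), Pow(Add(3, r), -1))) = Mul(Rational(1, 8), Mul(2, r, Pow(Add(3, r), -1))) = Mul(Rational(1, 4), r, Pow(Add(3, r), -1)))
Add(Mul(Function('E')(27), Pow(-33941, -1)), Mul(x, Pow(-2296, -1))) = Add(Mul(Mul(Rational(1, 4), 27, Pow(Add(3, 27), -1)), Pow(-33941, -1)), Mul(42871, Pow(-2296, -1))) = Add(Mul(Mul(Rational(1, 4), 27, Pow(30, -1)), Rational(-1, 33941)), Mul(42871, Rational(-1, 2296))) = Add(Mul(Mul(Rational(1, 4), 27, Rational(1, 30)), Rational(-1, 33941)), Rational(-42871, 2296)) = Add(Mul(Rational(9, 40), Rational(-1, 33941)), Rational(-42871, 2296)) = Add(Rational(-9, 1357640), Rational(-42871, 2296)) = Rational(-3637712819, 194821340)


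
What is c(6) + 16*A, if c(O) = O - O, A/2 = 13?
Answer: 416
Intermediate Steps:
A = 26 (A = 2*13 = 26)
c(O) = 0
c(6) + 16*A = 0 + 16*26 = 0 + 416 = 416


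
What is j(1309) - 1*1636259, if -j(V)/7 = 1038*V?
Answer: -11147453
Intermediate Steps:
j(V) = -7266*V
j(1309) - 1*1636259 = -7266*1309 - 1*1636259 = -9511194 - 1636259 = -11147453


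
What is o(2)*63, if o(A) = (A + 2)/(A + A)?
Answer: 63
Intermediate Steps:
o(A) = (2 + A)/(2*A) (o(A) = (2 + A)/((2*A)) = (2 + A)*(1/(2*A)) = (2 + A)/(2*A))
o(2)*63 = ((½)*(2 + 2)/2)*63 = ((½)*(½)*4)*63 = 1*63 = 63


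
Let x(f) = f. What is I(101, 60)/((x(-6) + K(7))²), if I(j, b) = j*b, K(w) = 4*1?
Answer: 1515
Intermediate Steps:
K(w) = 4
I(j, b) = b*j
I(101, 60)/((x(-6) + K(7))²) = (60*101)/((-6 + 4)²) = 6060/((-2)²) = 6060/4 = 6060*(¼) = 1515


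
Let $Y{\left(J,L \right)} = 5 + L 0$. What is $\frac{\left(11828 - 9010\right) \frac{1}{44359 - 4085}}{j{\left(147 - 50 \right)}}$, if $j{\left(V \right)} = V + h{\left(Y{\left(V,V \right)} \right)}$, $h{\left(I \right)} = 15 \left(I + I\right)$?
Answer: $\frac{1409}{4973839} \approx 0.00028328$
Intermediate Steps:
$Y{\left(J,L \right)} = 5$ ($Y{\left(J,L \right)} = 5 + 0 = 5$)
$h{\left(I \right)} = 30 I$ ($h{\left(I \right)} = 15 \cdot 2 I = 30 I$)
$j{\left(V \right)} = 150 + V$ ($j{\left(V \right)} = V + 30 \cdot 5 = V + 150 = 150 + V$)
$\frac{\left(11828 - 9010\right) \frac{1}{44359 - 4085}}{j{\left(147 - 50 \right)}} = \frac{\left(11828 - 9010\right) \frac{1}{44359 - 4085}}{150 + \left(147 - 50\right)} = \frac{2818 \cdot \frac{1}{40274}}{150 + \left(147 - 50\right)} = \frac{2818 \cdot \frac{1}{40274}}{150 + 97} = \frac{1409}{20137 \cdot 247} = \frac{1409}{20137} \cdot \frac{1}{247} = \frac{1409}{4973839}$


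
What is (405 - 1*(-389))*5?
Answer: 3970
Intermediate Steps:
(405 - 1*(-389))*5 = (405 + 389)*5 = 794*5 = 3970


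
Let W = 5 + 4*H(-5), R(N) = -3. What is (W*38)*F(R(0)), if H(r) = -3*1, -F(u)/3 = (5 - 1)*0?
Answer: 0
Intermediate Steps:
F(u) = 0 (F(u) = -3*(5 - 1)*0 = -12*0 = -3*0 = 0)
H(r) = -3
W = -7 (W = 5 + 4*(-3) = 5 - 12 = -7)
(W*38)*F(R(0)) = -7*38*0 = -266*0 = 0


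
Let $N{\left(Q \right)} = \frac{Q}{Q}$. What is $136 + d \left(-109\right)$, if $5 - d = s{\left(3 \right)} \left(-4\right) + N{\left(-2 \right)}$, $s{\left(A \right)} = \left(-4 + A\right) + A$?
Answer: $-1172$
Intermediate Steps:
$N{\left(Q \right)} = 1$
$s{\left(A \right)} = -4 + 2 A$
$d = 12$ ($d = 5 - \left(\left(-4 + 2 \cdot 3\right) \left(-4\right) + 1\right) = 5 - \left(\left(-4 + 6\right) \left(-4\right) + 1\right) = 5 - \left(2 \left(-4\right) + 1\right) = 5 - \left(-8 + 1\right) = 5 - -7 = 5 + 7 = 12$)
$136 + d \left(-109\right) = 136 + 12 \left(-109\right) = 136 - 1308 = -1172$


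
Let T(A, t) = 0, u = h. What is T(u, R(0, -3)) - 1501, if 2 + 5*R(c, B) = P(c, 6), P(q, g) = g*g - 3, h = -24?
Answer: -1501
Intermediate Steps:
u = -24
P(q, g) = -3 + g² (P(q, g) = g² - 3 = -3 + g²)
R(c, B) = 31/5 (R(c, B) = -⅖ + (-3 + 6²)/5 = -⅖ + (-3 + 36)/5 = -⅖ + (⅕)*33 = -⅖ + 33/5 = 31/5)
T(u, R(0, -3)) - 1501 = 0 - 1501 = -1501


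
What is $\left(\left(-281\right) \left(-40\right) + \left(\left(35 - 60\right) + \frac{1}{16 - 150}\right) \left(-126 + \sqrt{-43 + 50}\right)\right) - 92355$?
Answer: $- \frac{5223592}{67} - \frac{3351 \sqrt{7}}{134} \approx -78030.0$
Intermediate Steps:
$\left(\left(-281\right) \left(-40\right) + \left(\left(35 - 60\right) + \frac{1}{16 - 150}\right) \left(-126 + \sqrt{-43 + 50}\right)\right) - 92355 = \left(11240 + \left(-25 + \frac{1}{-134}\right) \left(-126 + \sqrt{7}\right)\right) - 92355 = \left(11240 + \left(-25 - \frac{1}{134}\right) \left(-126 + \sqrt{7}\right)\right) - 92355 = \left(11240 - \frac{3351 \left(-126 + \sqrt{7}\right)}{134}\right) - 92355 = \left(11240 + \left(\frac{211113}{67} - \frac{3351 \sqrt{7}}{134}\right)\right) - 92355 = \left(\frac{964193}{67} - \frac{3351 \sqrt{7}}{134}\right) - 92355 = - \frac{5223592}{67} - \frac{3351 \sqrt{7}}{134}$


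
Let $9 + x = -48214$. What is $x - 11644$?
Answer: $-59867$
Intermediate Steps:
$x = -48223$ ($x = -9 - 48214 = -48223$)
$x - 11644 = -48223 - 11644 = -59867$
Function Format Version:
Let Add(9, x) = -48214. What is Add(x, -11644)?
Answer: -59867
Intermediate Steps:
x = -48223 (x = Add(-9, -48214) = -48223)
Add(x, -11644) = Add(-48223, -11644) = -59867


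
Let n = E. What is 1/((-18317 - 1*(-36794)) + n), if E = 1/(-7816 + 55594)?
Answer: 47778/882794107 ≈ 5.4121e-5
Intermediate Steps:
E = 1/47778 ≈ 2.0930e-5
n = 1/47778 ≈ 2.0930e-5
1/((-18317 - 1*(-36794)) + n) = 1/((-18317 - 1*(-36794)) + 1/47778) = 1/((-18317 + 36794) + 1/47778) = 1/(18477 + 1/47778) = 1/(882794107/47778) = 47778/882794107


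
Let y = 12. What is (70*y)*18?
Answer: 15120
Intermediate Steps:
(70*y)*18 = (70*12)*18 = 840*18 = 15120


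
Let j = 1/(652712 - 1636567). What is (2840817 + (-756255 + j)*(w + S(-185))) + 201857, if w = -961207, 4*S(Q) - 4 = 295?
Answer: 1430257782608098917/1967710 ≈ 7.2686e+11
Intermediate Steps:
S(Q) = 299/4 (S(Q) = 1 + (¼)*295 = 1 + 295/4 = 299/4)
j = -1/983855 (j = 1/(-983855) = -1/983855 ≈ -1.0164e-6)
(2840817 + (-756255 + j)*(w + S(-185))) + 201857 = (2840817 + (-756255 - 1/983855)*(-961207 + 299/4)) + 201857 = (2840817 - 744045263026/983855*(-3844529/4)) + 201857 = (2840817 + 1430251795508042377/1967710) + 201857 = 1430257385412061447/1967710 + 201857 = 1430257782608098917/1967710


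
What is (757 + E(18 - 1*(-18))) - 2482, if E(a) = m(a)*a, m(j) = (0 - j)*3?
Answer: -5613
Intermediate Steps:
m(j) = -3*j (m(j) = -j*3 = -3*j)
E(a) = -3*a² (E(a) = (-3*a)*a = -3*a²)
(757 + E(18 - 1*(-18))) - 2482 = (757 - 3*(18 - 1*(-18))²) - 2482 = (757 - 3*(18 + 18)²) - 2482 = (757 - 3*36²) - 2482 = (757 - 3*1296) - 2482 = (757 - 3888) - 2482 = -3131 - 2482 = -5613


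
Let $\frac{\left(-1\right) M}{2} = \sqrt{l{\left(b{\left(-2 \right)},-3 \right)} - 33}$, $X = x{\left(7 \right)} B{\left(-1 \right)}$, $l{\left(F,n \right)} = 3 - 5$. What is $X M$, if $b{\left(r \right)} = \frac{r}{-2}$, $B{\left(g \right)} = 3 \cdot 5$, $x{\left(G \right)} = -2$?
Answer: $60 i \sqrt{35} \approx 354.96 i$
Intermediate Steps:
$B{\left(g \right)} = 15$
$b{\left(r \right)} = - \frac{r}{2}$ ($b{\left(r \right)} = r \left(- \frac{1}{2}\right) = - \frac{r}{2}$)
$l{\left(F,n \right)} = -2$
$X = -30$ ($X = \left(-2\right) 15 = -30$)
$M = - 2 i \sqrt{35}$ ($M = - 2 \sqrt{-2 - 33} = - 2 \sqrt{-35} = - 2 i \sqrt{35} \approx - 11.832 i$)
$X M = - 30 \left(- 2 i \sqrt{35}\right) = 60 i \sqrt{35}$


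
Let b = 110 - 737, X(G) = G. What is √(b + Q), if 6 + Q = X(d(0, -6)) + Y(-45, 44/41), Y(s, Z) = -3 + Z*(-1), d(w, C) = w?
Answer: 2*I*√267730/41 ≈ 25.24*I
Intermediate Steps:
Y(s, Z) = -3 - Z
Q = -413/41 (Q = -6 + (0 + (-3 - 44/41)) = -6 + (0 - 167/41) = -6 - 167/41 = -413/41 ≈ -10.073)
b = -627
√(b + Q) = √(-627 - 413/41) = √(-26120/41) = 2*I*√267730/41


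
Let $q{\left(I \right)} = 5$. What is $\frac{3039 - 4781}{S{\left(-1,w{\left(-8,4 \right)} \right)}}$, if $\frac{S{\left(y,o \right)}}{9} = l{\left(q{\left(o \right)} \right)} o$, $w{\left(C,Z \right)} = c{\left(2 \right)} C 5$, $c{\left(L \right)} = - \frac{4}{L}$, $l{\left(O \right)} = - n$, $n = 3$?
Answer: $\frac{871}{1080} \approx 0.80648$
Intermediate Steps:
$l{\left(O \right)} = -3$ ($l{\left(O \right)} = \left(-1\right) 3 = -3$)
$w{\left(C,Z \right)} = - 10 C$ ($w{\left(C,Z \right)} = - \frac{4}{2} C 5 = \left(-4\right) \frac{1}{2} C 5 = - 2 C 5 = - 10 C$)
$S{\left(y,o \right)} = - 27 o$ ($S{\left(y,o \right)} = 9 \left(- 3 o\right) = - 27 o$)
$\frac{3039 - 4781}{S{\left(-1,w{\left(-8,4 \right)} \right)}} = \frac{3039 - 4781}{\left(-27\right) \left(\left(-10\right) \left(-8\right)\right)} = - \frac{1742}{\left(-27\right) 80} = - \frac{1742}{-2160} = \left(-1742\right) \left(- \frac{1}{2160}\right) = \frac{871}{1080}$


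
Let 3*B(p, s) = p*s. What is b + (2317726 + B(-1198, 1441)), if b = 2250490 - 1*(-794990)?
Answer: 14363300/3 ≈ 4.7878e+6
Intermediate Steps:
B(p, s) = p*s/3 (B(p, s) = (p*s)/3 = p*s/3)
b = 3045480 (b = 2250490 + 794990 = 3045480)
b + (2317726 + B(-1198, 1441)) = 3045480 + (2317726 + (1/3)*(-1198)*1441) = 3045480 + (2317726 - 1726318/3) = 3045480 + 5226860/3 = 14363300/3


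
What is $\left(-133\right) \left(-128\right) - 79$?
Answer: $16945$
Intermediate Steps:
$\left(-133\right) \left(-128\right) - 79 = 17024 - 79 = 16945$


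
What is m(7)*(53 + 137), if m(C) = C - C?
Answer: 0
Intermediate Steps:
m(C) = 0
m(7)*(53 + 137) = 0*(53 + 137) = 0*190 = 0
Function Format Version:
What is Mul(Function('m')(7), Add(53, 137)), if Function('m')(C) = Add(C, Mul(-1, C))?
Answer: 0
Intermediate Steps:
Function('m')(C) = 0
Mul(Function('m')(7), Add(53, 137)) = Mul(0, Add(53, 137)) = Mul(0, 190) = 0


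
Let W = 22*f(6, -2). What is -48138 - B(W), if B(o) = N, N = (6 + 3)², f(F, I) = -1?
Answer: -48219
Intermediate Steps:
N = 81 (N = 9² = 81)
W = -22 (W = 22*(-1) = -22)
B(o) = 81
-48138 - B(W) = -48138 - 1*81 = -48138 - 81 = -48219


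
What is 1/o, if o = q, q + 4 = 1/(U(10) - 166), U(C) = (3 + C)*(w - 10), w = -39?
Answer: -803/3213 ≈ -0.24992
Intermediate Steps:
U(C) = -147 - 49*C (U(C) = (3 + C)*(-39 - 10) = (3 + C)*(-49) = -147 - 49*C)
q = -3213/803 (q = -4 + 1/((-147 - 49*10) - 166) = -4 + 1/((-147 - 490) - 166) = -4 + 1/(-637 - 166) = -4 + 1/(-803) = -4 - 1/803 = -3213/803 ≈ -4.0012)
o = -3213/803 ≈ -4.0012
1/o = 1/(-3213/803) = -803/3213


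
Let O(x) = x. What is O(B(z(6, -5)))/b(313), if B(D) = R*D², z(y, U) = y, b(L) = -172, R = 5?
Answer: -45/43 ≈ -1.0465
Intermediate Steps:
B(D) = 5*D²
O(B(z(6, -5)))/b(313) = (5*6²)/(-172) = (5*36)*(-1/172) = 180*(-1/172) = -45/43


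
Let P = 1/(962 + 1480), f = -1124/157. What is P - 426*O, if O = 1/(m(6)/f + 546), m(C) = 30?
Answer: -64926623/82620186 ≈ -0.78584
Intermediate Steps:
f = -1124/157 (f = -1124*1/157 = -1124/157 ≈ -7.1592)
P = 1/2442 ≈ 0.00040950
O = 562/304497 (O = 1/(30/(-1124/157) + 546) = 1/(30*(-157/1124) + 546) = 1/(-2355/562 + 546) = 1/(304497/562) = 562/304497 ≈ 0.0018457)
P - 426*O = 1/2442 - 426*562/304497 = 1/2442 - 79804/101499 = -64926623/82620186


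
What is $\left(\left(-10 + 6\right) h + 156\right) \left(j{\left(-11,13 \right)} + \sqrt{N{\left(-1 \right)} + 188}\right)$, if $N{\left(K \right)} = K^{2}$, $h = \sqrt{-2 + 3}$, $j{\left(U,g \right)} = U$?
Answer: $-1672 + 456 \sqrt{21} \approx 417.65$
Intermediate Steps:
$h = 1$ ($h = \sqrt{1} = 1$)
$\left(\left(-10 + 6\right) h + 156\right) \left(j{\left(-11,13 \right)} + \sqrt{N{\left(-1 \right)} + 188}\right) = \left(\left(-10 + 6\right) 1 + 156\right) \left(-11 + \sqrt{\left(-1\right)^{2} + 188}\right) = \left(\left(-4\right) 1 + 156\right) \left(-11 + \sqrt{1 + 188}\right) = \left(-4 + 156\right) \left(-11 + \sqrt{189}\right) = 152 \left(-11 + 3 \sqrt{21}\right) = -1672 + 456 \sqrt{21}$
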